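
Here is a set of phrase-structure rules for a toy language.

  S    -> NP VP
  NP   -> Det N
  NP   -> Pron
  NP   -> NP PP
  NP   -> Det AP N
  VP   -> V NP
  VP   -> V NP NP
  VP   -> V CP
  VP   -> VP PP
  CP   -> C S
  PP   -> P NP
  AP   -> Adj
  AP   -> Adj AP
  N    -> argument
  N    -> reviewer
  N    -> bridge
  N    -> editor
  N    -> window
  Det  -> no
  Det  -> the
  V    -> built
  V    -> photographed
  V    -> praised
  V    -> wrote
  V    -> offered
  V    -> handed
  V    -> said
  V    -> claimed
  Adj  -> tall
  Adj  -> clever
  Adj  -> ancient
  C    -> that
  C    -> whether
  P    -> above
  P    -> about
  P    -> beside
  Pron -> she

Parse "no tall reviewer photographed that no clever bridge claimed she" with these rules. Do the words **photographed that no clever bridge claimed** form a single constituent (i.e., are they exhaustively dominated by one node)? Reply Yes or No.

No

[S [NP [Det no] [AP [Adj tall]] [N reviewer]] [VP [V photographed] [CP [C that] [S [NP [Det no] [AP [Adj clever]] [N bridge]] [VP [V claimed] [NP [Pron she]]]]]]]
The smallest constituent containing 'photographed that no clever bridge claimed' is the VP spanning 'photographed that no clever bridge claimed she'; no single node in the tree dominates exactly the given words.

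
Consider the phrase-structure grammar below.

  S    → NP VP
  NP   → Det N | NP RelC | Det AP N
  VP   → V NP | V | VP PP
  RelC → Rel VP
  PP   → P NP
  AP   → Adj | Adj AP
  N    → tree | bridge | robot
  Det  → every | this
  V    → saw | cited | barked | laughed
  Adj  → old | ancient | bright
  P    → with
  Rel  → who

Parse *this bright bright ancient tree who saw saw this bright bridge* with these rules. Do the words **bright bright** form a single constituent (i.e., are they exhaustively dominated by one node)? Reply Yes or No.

No

[S [NP [NP [Det this] [AP [Adj bright] [AP [Adj bright] [AP [Adj ancient]]]] [N tree]] [RelC [Rel who] [VP [V saw]]]] [VP [V saw] [NP [Det this] [AP [Adj bright]] [N bridge]]]]
The smallest constituent containing 'bright bright' is the AP spanning 'bright bright ancient'; no single node in the tree dominates exactly the given words.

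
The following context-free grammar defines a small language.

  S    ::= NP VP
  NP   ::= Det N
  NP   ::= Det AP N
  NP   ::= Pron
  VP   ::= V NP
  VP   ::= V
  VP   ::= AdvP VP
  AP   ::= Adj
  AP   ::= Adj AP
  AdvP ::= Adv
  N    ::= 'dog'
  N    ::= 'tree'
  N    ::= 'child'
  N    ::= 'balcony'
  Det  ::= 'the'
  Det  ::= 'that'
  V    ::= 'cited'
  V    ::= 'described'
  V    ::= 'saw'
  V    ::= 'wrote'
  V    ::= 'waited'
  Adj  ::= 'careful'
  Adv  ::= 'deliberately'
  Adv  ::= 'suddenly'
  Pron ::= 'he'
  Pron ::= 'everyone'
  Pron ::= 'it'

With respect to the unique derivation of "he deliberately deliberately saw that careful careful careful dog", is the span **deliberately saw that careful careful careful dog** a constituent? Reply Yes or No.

[S [NP [Pron he]] [VP [AdvP [Adv deliberately]] [VP [AdvP [Adv deliberately]] [VP [V saw] [NP [Det that] [AP [Adj careful] [AP [Adj careful] [AP [Adj careful]]]] [N dog]]]]]]
The words 'deliberately saw that careful careful careful dog' are exhaustively dominated by a single VP node (built by VP → AdvP VP), so they form a constituent.

Yes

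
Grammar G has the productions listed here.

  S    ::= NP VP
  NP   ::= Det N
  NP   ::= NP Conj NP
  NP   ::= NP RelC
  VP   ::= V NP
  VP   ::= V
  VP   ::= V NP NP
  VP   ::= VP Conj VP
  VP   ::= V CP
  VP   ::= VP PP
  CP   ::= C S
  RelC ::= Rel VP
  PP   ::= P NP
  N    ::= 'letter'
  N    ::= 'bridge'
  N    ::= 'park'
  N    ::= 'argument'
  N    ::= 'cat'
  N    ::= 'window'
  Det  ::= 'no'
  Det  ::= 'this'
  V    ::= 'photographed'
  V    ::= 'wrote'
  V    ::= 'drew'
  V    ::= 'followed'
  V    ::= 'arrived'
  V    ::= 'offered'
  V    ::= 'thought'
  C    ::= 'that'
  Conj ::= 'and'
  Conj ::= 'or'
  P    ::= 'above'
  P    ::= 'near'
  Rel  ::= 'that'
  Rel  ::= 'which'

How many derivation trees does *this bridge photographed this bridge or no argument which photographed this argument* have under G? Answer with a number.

4

Two of the 4 distinct bracketings:
[S [NP [Det this] [N bridge]] [VP [V photographed] [NP [NP [Det this] [N bridge]] [Conj or] [NP [NP [Det no] [N argument]] [RelC [Rel which] [VP [V photographed] [NP [Det this] [N argument]]]]]]]]
[S [NP [Det this] [N bridge]] [VP [V photographed] [NP [NP [NP [Det this] [N bridge]] [Conj or] [NP [Det no] [N argument]]] [RelC [Rel which] [VP [V photographed] [NP [Det this] [N argument]]]]]]]
The trees differ in how a recursive rule is bracketed over the same span.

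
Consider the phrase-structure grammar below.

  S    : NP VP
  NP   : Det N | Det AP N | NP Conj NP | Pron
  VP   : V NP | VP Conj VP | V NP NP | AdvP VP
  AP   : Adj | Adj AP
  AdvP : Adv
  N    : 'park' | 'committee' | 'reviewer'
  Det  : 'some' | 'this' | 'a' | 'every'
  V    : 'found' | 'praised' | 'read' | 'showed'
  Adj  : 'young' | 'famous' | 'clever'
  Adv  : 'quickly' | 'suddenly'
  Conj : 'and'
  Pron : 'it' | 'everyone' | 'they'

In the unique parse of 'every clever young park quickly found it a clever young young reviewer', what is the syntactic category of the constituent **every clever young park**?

S
  NP
    Det: every
    AP
      Adj: clever
      AP
        Adj: young
    N: park
  VP
    AdvP
      Adv: quickly
    VP
      V: found
      NP
        Pron: it
      NP
        Det: a
        AP
          Adj: clever
          AP
            Adj: young
            AP
              Adj: young
        N: reviewer
The span 'every clever young park' is the NP node built by NP → Det AP N.

NP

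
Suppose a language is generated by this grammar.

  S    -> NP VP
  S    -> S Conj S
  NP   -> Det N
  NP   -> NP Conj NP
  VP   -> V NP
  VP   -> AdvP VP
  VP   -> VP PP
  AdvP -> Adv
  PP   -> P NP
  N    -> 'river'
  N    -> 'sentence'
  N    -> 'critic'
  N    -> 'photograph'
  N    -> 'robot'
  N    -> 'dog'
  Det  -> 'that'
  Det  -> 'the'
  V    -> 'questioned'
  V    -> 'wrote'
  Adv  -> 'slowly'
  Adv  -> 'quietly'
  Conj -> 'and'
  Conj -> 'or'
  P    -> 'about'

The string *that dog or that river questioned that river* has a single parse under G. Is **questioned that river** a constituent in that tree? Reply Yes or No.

Yes

[S [NP [NP [Det that] [N dog]] [Conj or] [NP [Det that] [N river]]] [VP [V questioned] [NP [Det that] [N river]]]]
The words 'questioned that river' are exhaustively dominated by a single VP node (built by VP → V NP), so they form a constituent.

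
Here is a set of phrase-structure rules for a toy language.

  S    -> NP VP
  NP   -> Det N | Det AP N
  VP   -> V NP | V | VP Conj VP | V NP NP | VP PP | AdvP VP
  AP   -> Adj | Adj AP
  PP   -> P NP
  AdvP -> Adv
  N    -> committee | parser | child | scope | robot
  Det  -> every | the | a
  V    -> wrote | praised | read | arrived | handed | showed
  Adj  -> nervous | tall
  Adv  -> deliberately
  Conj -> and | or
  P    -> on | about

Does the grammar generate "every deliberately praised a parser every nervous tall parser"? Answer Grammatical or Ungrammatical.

Ungrammatical

A Det word can never sit immediately before an Adv word in any string this grammar generates, so the substring 'every deliberately' rules out a derivation.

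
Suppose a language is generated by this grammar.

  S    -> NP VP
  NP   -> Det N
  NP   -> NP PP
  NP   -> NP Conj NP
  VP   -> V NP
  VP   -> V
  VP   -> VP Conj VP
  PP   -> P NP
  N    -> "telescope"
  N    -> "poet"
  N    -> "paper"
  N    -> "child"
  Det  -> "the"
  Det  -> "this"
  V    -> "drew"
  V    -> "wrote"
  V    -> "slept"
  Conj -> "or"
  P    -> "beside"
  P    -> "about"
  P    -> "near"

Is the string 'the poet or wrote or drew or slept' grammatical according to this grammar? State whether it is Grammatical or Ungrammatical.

Ungrammatical

For S → NP VP, the only prefix that parses as NP is 'the poet', but the remainder 'or wrote or drew or slept' is not a VP under these rules.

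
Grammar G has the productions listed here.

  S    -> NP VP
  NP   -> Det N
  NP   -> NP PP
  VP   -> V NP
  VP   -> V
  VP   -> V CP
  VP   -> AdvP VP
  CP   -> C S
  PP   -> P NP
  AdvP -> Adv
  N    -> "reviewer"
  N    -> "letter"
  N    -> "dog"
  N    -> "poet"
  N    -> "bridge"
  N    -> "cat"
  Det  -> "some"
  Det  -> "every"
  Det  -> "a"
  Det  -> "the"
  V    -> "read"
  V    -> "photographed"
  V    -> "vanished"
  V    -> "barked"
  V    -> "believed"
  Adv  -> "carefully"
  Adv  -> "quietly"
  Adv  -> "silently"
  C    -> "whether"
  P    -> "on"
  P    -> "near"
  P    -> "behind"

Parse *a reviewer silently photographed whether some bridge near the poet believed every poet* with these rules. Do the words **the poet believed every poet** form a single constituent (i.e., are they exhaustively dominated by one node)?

[S [NP [Det a] [N reviewer]] [VP [AdvP [Adv silently]] [VP [V photographed] [CP [C whether] [S [NP [NP [Det some] [N bridge]] [PP [P near] [NP [Det the] [N poet]]]] [VP [V believed] [NP [Det every] [N poet]]]]]]]]
The smallest constituent containing 'the poet believed every poet' is the S spanning 'some bridge near the poet believed every poet'; no single node in the tree dominates exactly the given words.

No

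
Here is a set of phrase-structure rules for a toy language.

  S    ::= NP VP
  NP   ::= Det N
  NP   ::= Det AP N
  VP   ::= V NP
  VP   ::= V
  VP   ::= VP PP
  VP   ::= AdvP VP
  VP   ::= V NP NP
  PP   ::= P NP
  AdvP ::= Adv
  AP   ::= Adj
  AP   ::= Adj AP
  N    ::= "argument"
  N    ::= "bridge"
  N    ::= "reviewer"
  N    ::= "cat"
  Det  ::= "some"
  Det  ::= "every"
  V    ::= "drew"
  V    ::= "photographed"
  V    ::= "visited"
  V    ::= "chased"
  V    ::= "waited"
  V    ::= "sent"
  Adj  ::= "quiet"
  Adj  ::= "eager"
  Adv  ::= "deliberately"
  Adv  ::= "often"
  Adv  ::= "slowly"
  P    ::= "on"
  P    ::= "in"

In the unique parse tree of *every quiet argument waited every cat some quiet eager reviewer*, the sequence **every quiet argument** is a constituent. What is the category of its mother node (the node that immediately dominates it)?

[S [NP [Det every] [AP [Adj quiet]] [N argument]] [VP [V waited] [NP [Det every] [N cat]] [NP [Det some] [AP [Adj quiet] [AP [Adj eager]]] [N reviewer]]]]
The span 'every quiet argument' is the NP node built by NP → Det AP N.
Its mother is the S built by S → NP VP.

S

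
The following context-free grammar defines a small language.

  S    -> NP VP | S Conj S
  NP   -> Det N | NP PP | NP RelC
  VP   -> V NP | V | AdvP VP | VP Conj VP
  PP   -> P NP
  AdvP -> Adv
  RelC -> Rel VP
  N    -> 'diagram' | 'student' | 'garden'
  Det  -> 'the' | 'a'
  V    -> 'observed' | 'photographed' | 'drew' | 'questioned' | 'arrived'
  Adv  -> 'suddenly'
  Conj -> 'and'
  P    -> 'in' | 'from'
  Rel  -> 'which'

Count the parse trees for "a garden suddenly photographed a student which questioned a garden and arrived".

3

Two of the 3 distinct bracketings:
[S [NP [Det a] [N garden]] [VP [AdvP [Adv suddenly]] [VP [V photographed] [NP [NP [Det a] [N student]] [RelC [Rel which] [VP [VP [V questioned] [NP [Det a] [N garden]]] [Conj and] [VP [V arrived]]]]]]]]
[S [NP [Det a] [N garden]] [VP [AdvP [Adv suddenly]] [VP [VP [V photographed] [NP [NP [Det a] [N student]] [RelC [Rel which] [VP [V questioned] [NP [Det a] [N garden]]]]]] [Conj and] [VP [V arrived]]]]]
The trees differ in how a recursive rule is bracketed over the same span.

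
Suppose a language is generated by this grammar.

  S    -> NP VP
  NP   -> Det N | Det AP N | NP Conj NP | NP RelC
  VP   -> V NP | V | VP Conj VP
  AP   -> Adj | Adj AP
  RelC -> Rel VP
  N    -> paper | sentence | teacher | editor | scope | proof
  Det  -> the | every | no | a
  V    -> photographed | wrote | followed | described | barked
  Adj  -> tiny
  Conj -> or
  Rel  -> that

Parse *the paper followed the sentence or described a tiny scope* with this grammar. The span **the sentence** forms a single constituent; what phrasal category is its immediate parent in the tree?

S
  NP
    Det: the
    N: paper
  VP
    VP
      V: followed
      NP
        Det: the
        N: sentence
    Conj: or
    VP
      V: described
      NP
        Det: a
        AP
          Adj: tiny
        N: scope
The span 'the sentence' is the NP node built by NP → Det N.
Its mother is the VP built by VP → V NP.

VP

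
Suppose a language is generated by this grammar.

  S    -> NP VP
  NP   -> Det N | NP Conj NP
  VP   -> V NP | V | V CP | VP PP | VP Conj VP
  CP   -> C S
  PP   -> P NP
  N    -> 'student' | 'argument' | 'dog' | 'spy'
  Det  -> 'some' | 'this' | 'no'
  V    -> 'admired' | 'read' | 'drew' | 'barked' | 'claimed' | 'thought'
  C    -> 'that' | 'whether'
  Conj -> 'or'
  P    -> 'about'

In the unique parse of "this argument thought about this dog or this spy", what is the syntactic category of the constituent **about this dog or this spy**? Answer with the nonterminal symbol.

S
  NP
    Det: this
    N: argument
  VP
    VP
      V: thought
    PP
      P: about
      NP
        NP
          Det: this
          N: dog
        Conj: or
        NP
          Det: this
          N: spy
The span 'about this dog or this spy' is the PP node built by PP → P NP.

PP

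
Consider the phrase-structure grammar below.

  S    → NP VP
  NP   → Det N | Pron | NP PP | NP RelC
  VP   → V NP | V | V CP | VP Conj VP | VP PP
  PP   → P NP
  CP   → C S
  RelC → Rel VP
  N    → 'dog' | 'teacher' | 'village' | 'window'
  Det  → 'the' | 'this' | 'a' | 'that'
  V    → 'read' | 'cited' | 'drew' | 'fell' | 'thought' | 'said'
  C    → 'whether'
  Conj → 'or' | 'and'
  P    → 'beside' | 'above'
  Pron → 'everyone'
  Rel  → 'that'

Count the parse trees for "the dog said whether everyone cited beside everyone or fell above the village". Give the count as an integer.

7

Two of the 7 distinct bracketings:
[S [NP [Det the] [N dog]] [VP [V said] [CP [C whether] [S [NP [Pron everyone]] [VP [VP [VP [V cited]] [PP [P beside] [NP [Pron everyone]]]] [Conj or] [VP [VP [V fell]] [PP [P above] [NP [Det the] [N village]]]]]]]]]
[S [NP [Det the] [N dog]] [VP [V said] [CP [C whether] [S [NP [Pron everyone]] [VP [VP [VP [VP [V cited]] [PP [P beside] [NP [Pron everyone]]]] [Conj or] [VP [V fell]]] [PP [P above] [NP [Det the] [N village]]]]]]]]
The trees differ in how a recursive rule is bracketed over the same span.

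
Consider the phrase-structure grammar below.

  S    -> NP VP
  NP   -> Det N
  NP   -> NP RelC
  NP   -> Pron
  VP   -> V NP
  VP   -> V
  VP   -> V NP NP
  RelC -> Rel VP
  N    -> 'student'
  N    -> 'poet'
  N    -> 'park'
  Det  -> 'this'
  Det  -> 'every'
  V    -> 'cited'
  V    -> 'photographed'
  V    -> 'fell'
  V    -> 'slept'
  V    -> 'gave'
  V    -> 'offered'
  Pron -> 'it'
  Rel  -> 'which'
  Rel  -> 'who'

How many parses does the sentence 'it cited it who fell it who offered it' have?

Two of the 6 distinct bracketings:
[S [NP [Pron it]] [VP [V cited] [NP [NP [Pron it]] [RelC [Rel who] [VP [V fell] [NP [NP [Pron it]] [RelC [Rel who] [VP [V offered] [NP [Pron it]]]]]]]]]]
[S [NP [Pron it]] [VP [V cited] [NP [NP [Pron it]] [RelC [Rel who] [VP [V fell] [NP [NP [Pron it]] [RelC [Rel who] [VP [V offered]]]] [NP [Pron it]]]]]]]
The difference turns on whether VP → V is used at the relevant span, versus an alternative expansion of VP.

6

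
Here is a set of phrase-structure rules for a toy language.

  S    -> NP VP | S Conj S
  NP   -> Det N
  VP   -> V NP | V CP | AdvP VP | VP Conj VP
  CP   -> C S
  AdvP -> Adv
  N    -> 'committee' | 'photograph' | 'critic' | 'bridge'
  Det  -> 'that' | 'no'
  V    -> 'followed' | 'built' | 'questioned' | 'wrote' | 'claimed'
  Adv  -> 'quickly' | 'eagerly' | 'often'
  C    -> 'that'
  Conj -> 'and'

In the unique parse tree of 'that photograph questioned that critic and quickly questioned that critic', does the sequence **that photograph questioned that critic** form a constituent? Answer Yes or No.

No

[S [NP [Det that] [N photograph]] [VP [VP [V questioned] [NP [Det that] [N critic]]] [Conj and] [VP [AdvP [Adv quickly]] [VP [V questioned] [NP [Det that] [N critic]]]]]]
The smallest constituent containing 'that photograph questioned that critic' is the S spanning 'that photograph questioned that critic and quickly questioned that critic'; no single node in the tree dominates exactly the given words.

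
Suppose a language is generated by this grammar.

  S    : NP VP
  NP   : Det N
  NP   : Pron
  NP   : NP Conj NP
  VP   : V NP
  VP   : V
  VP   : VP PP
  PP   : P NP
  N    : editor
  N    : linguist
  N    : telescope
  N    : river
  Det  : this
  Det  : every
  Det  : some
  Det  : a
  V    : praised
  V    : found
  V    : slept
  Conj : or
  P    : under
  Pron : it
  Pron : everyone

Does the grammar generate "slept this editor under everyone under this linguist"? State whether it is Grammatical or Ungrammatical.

For S → NP VP, no prefix of the string parses as an NP.

Ungrammatical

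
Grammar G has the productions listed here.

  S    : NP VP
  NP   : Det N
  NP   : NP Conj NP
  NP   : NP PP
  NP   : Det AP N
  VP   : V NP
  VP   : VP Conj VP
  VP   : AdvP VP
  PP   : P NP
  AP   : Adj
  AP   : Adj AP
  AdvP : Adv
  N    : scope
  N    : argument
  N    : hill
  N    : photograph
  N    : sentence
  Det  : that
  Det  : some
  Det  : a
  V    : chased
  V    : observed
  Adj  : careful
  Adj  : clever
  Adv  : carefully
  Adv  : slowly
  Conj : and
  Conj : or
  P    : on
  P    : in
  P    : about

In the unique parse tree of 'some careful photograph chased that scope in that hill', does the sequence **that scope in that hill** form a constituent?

Yes

[S [NP [Det some] [AP [Adj careful]] [N photograph]] [VP [V chased] [NP [NP [Det that] [N scope]] [PP [P in] [NP [Det that] [N hill]]]]]]
The words 'that scope in that hill' are exhaustively dominated by a single NP node (built by NP → NP PP), so they form a constituent.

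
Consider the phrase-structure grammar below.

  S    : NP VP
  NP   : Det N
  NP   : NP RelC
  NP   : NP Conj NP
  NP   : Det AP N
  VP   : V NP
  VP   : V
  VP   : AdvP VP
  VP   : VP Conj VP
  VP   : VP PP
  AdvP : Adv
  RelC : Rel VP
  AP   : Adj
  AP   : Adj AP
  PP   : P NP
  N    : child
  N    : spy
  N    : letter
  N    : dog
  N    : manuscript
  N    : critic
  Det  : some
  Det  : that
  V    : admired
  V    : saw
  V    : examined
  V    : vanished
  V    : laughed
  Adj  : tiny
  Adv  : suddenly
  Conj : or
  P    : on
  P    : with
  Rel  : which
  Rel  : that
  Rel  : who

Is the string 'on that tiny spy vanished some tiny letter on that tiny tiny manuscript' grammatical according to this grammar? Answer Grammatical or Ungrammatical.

Ungrammatical

For S → NP VP, no prefix of the string parses as an NP.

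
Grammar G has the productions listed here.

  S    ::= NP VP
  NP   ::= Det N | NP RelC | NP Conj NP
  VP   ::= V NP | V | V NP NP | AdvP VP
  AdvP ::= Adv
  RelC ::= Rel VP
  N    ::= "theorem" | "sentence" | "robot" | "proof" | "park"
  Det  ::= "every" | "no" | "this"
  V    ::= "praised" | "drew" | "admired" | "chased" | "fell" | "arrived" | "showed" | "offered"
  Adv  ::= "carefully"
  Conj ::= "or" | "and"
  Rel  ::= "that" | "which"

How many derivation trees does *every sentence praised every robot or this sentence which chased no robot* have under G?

4

Two of the 4 distinct bracketings:
[S [NP [Det every] [N sentence]] [VP [V praised] [NP [NP [NP [Det every] [N robot]] [Conj or] [NP [Det this] [N sentence]]] [RelC [Rel which] [VP [V chased] [NP [Det no] [N robot]]]]]]]
[S [NP [Det every] [N sentence]] [VP [V praised] [NP [NP [Det every] [N robot]] [Conj or] [NP [NP [Det this] [N sentence]] [RelC [Rel which] [VP [V chased] [NP [Det no] [N robot]]]]]]]]
The trees differ in how a recursive rule is bracketed over the same span.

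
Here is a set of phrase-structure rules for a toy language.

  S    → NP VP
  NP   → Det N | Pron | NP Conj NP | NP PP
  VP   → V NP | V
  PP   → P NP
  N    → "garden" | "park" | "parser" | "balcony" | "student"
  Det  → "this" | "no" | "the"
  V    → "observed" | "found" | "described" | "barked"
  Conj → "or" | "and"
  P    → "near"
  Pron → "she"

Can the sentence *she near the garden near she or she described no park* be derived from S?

Grammatical

[S [NP [NP [NP [Pron she]] [PP [P near] [NP [NP [Det the] [N garden]] [PP [P near] [NP [Pron she]]]]]] [Conj or] [NP [Pron she]]] [VP [V described] [NP [Det no] [N park]]]]
Every word is introduced by a lexical rule and the phrasal rules combine the resulting categories into a single S.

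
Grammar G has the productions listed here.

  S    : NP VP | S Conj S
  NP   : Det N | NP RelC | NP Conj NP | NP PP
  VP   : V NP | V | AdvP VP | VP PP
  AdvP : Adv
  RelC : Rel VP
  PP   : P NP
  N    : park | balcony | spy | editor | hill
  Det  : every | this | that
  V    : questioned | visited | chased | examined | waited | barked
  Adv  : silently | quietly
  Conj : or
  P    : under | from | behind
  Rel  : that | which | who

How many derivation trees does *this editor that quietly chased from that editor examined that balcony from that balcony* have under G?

Two of the 6 distinct bracketings:
[S [NP [NP [Det this] [N editor]] [RelC [Rel that] [VP [AdvP [Adv quietly]] [VP [VP [V chased]] [PP [P from] [NP [Det that] [N editor]]]]]]] [VP [V examined] [NP [NP [Det that] [N balcony]] [PP [P from] [NP [Det that] [N balcony]]]]]]
[S [NP [NP [Det this] [N editor]] [RelC [Rel that] [VP [AdvP [Adv quietly]] [VP [VP [V chased]] [PP [P from] [NP [Det that] [N editor]]]]]]] [VP [VP [V examined] [NP [Det that] [N balcony]]] [PP [P from] [NP [Det that] [N balcony]]]]]
The difference turns on whether NP → NP PP is used at the relevant span, versus an alternative expansion of NP.

6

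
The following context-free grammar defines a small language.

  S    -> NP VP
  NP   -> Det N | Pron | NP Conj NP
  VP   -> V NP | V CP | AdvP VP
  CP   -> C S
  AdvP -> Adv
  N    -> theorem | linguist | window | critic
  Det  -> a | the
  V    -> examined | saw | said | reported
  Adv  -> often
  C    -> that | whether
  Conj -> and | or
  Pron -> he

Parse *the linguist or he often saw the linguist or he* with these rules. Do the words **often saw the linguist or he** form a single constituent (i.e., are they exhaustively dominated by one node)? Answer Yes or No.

[S [NP [NP [Det the] [N linguist]] [Conj or] [NP [Pron he]]] [VP [AdvP [Adv often]] [VP [V saw] [NP [NP [Det the] [N linguist]] [Conj or] [NP [Pron he]]]]]]
The words 'often saw the linguist or he' are exhaustively dominated by a single VP node (built by VP → AdvP VP), so they form a constituent.

Yes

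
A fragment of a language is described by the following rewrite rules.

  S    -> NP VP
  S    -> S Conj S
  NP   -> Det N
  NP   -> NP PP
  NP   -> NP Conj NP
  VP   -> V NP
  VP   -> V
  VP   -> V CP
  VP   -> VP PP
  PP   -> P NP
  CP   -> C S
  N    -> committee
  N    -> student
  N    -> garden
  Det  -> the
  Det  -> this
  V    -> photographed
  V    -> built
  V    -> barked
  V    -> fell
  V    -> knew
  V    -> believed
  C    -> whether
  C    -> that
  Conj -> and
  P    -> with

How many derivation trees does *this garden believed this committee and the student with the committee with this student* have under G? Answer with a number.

Two of the 9 distinct bracketings:
[S [NP [Det this] [N garden]] [VP [V believed] [NP [NP [NP [Det this] [N committee]] [Conj and] [NP [Det the] [N student]]] [PP [P with] [NP [NP [Det the] [N committee]] [PP [P with] [NP [Det this] [N student]]]]]]]]
[S [NP [Det this] [N garden]] [VP [V believed] [NP [NP [NP [NP [Det this] [N committee]] [Conj and] [NP [Det the] [N student]]] [PP [P with] [NP [Det the] [N committee]]]] [PP [P with] [NP [Det this] [N student]]]]]]
The trees differ in how a recursive rule is bracketed over the same span.

9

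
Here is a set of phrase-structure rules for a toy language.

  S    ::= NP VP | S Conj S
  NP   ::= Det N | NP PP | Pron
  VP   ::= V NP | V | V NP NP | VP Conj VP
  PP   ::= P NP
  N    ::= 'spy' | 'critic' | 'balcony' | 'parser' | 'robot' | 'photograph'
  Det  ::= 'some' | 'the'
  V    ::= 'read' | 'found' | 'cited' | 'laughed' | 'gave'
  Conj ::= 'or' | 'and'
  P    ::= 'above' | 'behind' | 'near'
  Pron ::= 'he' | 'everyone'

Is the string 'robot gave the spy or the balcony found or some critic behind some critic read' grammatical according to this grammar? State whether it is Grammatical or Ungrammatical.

For S → NP VP, no prefix of the string parses as an NP. The alternative S rule S → S Conj S likewise has no satisfying split.

Ungrammatical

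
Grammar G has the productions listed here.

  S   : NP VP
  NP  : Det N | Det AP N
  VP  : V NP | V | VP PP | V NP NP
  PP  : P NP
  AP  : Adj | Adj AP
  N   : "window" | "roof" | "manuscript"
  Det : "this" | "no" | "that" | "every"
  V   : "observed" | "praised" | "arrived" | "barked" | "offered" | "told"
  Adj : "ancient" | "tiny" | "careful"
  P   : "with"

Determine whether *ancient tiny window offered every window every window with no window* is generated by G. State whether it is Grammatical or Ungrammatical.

Ungrammatical

For S → NP VP, no prefix of the string parses as an NP.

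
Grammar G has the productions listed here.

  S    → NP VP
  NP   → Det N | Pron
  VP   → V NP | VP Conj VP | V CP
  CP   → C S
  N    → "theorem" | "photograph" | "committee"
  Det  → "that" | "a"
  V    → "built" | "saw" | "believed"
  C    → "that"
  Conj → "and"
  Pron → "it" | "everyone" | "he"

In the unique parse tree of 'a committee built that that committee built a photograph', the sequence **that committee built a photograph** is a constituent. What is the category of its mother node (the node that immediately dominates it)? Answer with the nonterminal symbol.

[S [NP [Det a] [N committee]] [VP [V built] [CP [C that] [S [NP [Det that] [N committee]] [VP [V built] [NP [Det a] [N photograph]]]]]]]
The span 'that committee built a photograph' is the S node built by S → NP VP.
Its mother is the CP built by CP → C S.

CP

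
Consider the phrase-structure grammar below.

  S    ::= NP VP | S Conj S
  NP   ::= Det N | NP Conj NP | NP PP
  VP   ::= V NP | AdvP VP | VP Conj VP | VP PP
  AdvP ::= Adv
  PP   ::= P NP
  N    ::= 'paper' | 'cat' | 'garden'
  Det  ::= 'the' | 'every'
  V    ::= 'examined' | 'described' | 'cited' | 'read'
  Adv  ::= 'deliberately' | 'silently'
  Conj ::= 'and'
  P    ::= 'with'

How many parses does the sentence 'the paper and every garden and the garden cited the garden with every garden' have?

4

Two of the 4 distinct bracketings:
[S [NP [NP [Det the] [N paper]] [Conj and] [NP [NP [Det every] [N garden]] [Conj and] [NP [Det the] [N garden]]]] [VP [V cited] [NP [NP [Det the] [N garden]] [PP [P with] [NP [Det every] [N garden]]]]]]
[S [NP [NP [Det the] [N paper]] [Conj and] [NP [NP [Det every] [N garden]] [Conj and] [NP [Det the] [N garden]]]] [VP [VP [V cited] [NP [Det the] [N garden]]] [PP [P with] [NP [Det every] [N garden]]]]]
The difference turns on whether NP → NP PP is used at the relevant span, versus an alternative expansion of NP.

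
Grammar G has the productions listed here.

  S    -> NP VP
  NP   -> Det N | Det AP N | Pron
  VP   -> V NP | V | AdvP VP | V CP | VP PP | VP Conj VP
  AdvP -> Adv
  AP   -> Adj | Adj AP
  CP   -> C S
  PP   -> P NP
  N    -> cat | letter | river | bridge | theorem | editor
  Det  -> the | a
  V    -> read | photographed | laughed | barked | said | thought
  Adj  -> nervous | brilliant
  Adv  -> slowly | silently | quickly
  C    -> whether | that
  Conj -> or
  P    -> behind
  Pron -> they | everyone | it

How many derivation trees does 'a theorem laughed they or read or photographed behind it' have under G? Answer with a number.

5

Two of the 5 distinct bracketings:
[S [NP [Det a] [N theorem]] [VP [VP [VP [V laughed] [NP [Pron they]]] [Conj or] [VP [VP [V read]] [Conj or] [VP [V photographed]]]] [PP [P behind] [NP [Pron it]]]]]
[S [NP [Det a] [N theorem]] [VP [VP [VP [VP [V laughed] [NP [Pron they]]] [Conj or] [VP [V read]]] [Conj or] [VP [V photographed]]] [PP [P behind] [NP [Pron it]]]]]
The trees differ in how a recursive rule is bracketed over the same span.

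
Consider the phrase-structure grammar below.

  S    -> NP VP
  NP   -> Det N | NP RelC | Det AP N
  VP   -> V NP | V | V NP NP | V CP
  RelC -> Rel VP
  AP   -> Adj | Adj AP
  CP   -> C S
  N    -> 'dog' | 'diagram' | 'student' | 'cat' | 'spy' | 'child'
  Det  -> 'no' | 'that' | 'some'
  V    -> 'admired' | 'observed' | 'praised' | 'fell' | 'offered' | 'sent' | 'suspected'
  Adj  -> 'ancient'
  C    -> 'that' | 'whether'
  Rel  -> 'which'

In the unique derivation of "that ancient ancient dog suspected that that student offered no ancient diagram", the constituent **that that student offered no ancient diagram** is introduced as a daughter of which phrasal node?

VP

[S [NP [Det that] [AP [Adj ancient] [AP [Adj ancient]]] [N dog]] [VP [V suspected] [CP [C that] [S [NP [Det that] [N student]] [VP [V offered] [NP [Det no] [AP [Adj ancient]] [N diagram]]]]]]]
The span 'that that student offered no ancient diagram' is the CP node built by CP → C S.
Its mother is the VP built by VP → V CP.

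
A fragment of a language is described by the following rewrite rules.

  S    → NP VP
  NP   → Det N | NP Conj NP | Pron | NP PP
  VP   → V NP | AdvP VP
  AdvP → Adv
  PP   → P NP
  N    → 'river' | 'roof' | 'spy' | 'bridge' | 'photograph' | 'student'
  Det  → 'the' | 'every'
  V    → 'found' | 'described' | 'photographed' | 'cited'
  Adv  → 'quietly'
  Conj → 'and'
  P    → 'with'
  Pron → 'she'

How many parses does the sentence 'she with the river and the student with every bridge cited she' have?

5

Two of the 5 distinct bracketings:
[S [NP [NP [NP [Pron she]] [PP [P with] [NP [Det the] [N river]]]] [Conj and] [NP [NP [Det the] [N student]] [PP [P with] [NP [Det every] [N bridge]]]]] [VP [V cited] [NP [Pron she]]]]
[S [NP [NP [Pron she]] [PP [P with] [NP [NP [Det the] [N river]] [Conj and] [NP [NP [Det the] [N student]] [PP [P with] [NP [Det every] [N bridge]]]]]]] [VP [V cited] [NP [Pron she]]]]
The trees differ in how a recursive rule is bracketed over the same span.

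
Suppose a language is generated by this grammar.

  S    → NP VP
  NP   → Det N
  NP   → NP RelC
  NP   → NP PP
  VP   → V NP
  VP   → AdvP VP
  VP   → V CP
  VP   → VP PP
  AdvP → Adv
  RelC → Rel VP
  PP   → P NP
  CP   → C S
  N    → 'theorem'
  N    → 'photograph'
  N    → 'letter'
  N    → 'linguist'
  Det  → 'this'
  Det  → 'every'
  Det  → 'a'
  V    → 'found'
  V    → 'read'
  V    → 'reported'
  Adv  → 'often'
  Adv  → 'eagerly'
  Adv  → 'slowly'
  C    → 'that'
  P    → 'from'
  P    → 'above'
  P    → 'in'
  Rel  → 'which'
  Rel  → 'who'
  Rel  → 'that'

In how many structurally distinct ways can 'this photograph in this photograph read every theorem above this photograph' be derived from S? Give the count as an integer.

2

The two bracketings:
[S [NP [NP [Det this] [N photograph]] [PP [P in] [NP [Det this] [N photograph]]]] [VP [V read] [NP [NP [Det every] [N theorem]] [PP [P above] [NP [Det this] [N photograph]]]]]]
[S [NP [NP [Det this] [N photograph]] [PP [P in] [NP [Det this] [N photograph]]]] [VP [VP [V read] [NP [Det every] [N theorem]]] [PP [P above] [NP [Det this] [N photograph]]]]]
The difference turns on whether VP → VP PP is used at the relevant span, versus an alternative expansion of VP.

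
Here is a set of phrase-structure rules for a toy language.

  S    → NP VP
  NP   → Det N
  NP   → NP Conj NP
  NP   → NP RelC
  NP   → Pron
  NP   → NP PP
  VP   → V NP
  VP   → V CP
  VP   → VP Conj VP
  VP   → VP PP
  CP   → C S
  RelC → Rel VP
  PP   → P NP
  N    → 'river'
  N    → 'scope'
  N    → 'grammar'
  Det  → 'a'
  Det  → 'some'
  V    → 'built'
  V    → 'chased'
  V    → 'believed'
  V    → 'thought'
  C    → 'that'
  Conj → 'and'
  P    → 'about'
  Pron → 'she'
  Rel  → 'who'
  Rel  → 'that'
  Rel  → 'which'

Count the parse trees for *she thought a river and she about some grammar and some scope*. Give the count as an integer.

Two of the 6 distinct bracketings:
[S [NP [Pron she]] [VP [V thought] [NP [NP [Det a] [N river]] [Conj and] [NP [NP [NP [Pron she]] [PP [P about] [NP [Det some] [N grammar]]]] [Conj and] [NP [Det some] [N scope]]]]]]
[S [NP [Pron she]] [VP [V thought] [NP [NP [Det a] [N river]] [Conj and] [NP [NP [Pron she]] [PP [P about] [NP [NP [Det some] [N grammar]] [Conj and] [NP [Det some] [N scope]]]]]]]]
The trees differ in how a recursive rule is bracketed over the same span.

6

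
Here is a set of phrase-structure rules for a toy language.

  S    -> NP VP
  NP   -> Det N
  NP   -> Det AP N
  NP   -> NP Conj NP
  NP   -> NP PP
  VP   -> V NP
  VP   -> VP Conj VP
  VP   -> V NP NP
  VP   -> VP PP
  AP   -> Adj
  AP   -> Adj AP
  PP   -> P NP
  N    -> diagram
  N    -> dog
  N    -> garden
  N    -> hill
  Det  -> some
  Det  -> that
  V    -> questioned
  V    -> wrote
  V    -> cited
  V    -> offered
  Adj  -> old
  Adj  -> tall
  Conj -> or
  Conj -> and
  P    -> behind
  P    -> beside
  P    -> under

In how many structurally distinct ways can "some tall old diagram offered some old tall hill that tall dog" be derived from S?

1

[S [NP [Det some] [AP [Adj tall] [AP [Adj old]]] [N diagram]] [VP [V offered] [NP [Det some] [AP [Adj old] [AP [Adj tall]]] [N hill]] [NP [Det that] [AP [Adj tall]] [N dog]]]]
No rule offers an alternative attachment or grouping for any span, so this is the only derivation.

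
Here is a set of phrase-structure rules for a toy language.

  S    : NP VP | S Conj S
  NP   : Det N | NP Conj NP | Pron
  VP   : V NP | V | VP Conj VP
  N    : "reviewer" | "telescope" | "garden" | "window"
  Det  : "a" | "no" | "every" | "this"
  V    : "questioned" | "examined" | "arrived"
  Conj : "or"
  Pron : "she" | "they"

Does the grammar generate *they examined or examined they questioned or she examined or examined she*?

Ungrammatical

For S → NP VP, the only prefix that parses as NP is 'they', but the remainder 'examined or examined they questioned or she examined or examined she' is not a VP under these rules. The alternative S rule S → S Conj S likewise has no satisfying split.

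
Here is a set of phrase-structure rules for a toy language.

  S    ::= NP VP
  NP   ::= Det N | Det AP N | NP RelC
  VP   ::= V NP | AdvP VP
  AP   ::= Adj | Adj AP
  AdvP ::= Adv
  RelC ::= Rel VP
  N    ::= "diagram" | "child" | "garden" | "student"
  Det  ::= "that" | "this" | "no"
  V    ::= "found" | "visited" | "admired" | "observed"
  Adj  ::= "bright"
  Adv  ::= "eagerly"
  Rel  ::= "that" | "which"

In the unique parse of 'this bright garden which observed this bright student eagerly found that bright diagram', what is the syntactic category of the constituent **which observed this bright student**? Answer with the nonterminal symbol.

RelC

[S [NP [NP [Det this] [AP [Adj bright]] [N garden]] [RelC [Rel which] [VP [V observed] [NP [Det this] [AP [Adj bright]] [N student]]]]] [VP [AdvP [Adv eagerly]] [VP [V found] [NP [Det that] [AP [Adj bright]] [N diagram]]]]]
The span 'which observed this bright student' is the RelC node built by RelC → Rel VP.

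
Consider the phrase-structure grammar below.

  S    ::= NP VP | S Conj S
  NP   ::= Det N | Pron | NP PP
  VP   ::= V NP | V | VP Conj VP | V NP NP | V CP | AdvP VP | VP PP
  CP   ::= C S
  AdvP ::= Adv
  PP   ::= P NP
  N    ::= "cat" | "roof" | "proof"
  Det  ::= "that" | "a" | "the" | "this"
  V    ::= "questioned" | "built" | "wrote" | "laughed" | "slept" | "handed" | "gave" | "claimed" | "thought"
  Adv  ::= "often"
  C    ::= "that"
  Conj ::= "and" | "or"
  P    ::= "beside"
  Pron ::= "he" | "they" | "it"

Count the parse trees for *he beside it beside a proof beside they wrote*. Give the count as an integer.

5

Two of the 5 distinct bracketings:
[S [NP [NP [Pron he]] [PP [P beside] [NP [NP [Pron it]] [PP [P beside] [NP [NP [Det a] [N proof]] [PP [P beside] [NP [Pron they]]]]]]]] [VP [V wrote]]]
[S [NP [NP [Pron he]] [PP [P beside] [NP [NP [NP [Pron it]] [PP [P beside] [NP [Det a] [N proof]]]] [PP [P beside] [NP [Pron they]]]]]] [VP [V wrote]]]
The trees differ in how a recursive rule is bracketed over the same span.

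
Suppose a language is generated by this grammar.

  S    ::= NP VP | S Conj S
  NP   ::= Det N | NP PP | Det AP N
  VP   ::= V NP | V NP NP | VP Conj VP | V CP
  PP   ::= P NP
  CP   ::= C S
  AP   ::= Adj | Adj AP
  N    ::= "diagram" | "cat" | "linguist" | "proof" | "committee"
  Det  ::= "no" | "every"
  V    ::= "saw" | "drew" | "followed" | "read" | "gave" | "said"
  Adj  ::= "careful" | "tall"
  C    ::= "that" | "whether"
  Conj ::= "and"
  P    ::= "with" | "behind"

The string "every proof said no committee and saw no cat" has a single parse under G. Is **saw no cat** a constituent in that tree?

Yes

[S [NP [Det every] [N proof]] [VP [VP [V said] [NP [Det no] [N committee]]] [Conj and] [VP [V saw] [NP [Det no] [N cat]]]]]
The words 'saw no cat' are exhaustively dominated by a single VP node (built by VP → V NP), so they form a constituent.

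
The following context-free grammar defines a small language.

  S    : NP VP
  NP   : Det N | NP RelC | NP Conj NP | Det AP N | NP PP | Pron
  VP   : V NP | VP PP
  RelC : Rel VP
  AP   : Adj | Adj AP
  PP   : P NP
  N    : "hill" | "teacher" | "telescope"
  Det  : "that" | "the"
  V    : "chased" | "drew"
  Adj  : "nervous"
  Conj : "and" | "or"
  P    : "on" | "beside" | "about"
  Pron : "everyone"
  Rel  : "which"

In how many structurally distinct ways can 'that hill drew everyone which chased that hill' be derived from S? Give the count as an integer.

[S [NP [Det that] [N hill]] [VP [V drew] [NP [NP [Pron everyone]] [RelC [Rel which] [VP [V chased] [NP [Det that] [N hill]]]]]]]
No rule offers an alternative attachment or grouping for any span, so this is the only derivation.

1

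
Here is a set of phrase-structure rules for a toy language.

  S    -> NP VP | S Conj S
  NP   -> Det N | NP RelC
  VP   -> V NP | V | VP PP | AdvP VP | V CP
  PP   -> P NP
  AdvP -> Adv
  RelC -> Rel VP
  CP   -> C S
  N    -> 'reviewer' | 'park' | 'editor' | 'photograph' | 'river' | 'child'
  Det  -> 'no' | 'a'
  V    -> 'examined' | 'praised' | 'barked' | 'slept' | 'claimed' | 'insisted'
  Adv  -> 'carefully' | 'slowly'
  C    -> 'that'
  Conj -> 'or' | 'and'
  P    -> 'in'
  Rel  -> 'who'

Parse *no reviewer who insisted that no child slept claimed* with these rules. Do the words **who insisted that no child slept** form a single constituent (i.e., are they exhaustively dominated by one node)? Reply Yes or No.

Yes

[S [NP [NP [Det no] [N reviewer]] [RelC [Rel who] [VP [V insisted] [CP [C that] [S [NP [Det no] [N child]] [VP [V slept]]]]]]] [VP [V claimed]]]
The words 'who insisted that no child slept' are exhaustively dominated by a single RelC node (built by RelC → Rel VP), so they form a constituent.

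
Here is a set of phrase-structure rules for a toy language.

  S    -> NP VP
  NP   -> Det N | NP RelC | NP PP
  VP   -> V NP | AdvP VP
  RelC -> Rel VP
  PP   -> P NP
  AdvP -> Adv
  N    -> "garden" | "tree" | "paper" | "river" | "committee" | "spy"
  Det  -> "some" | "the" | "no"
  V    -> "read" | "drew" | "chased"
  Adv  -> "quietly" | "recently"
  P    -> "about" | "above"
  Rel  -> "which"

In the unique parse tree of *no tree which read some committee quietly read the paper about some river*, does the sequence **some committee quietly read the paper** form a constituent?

No

[S [NP [NP [Det no] [N tree]] [RelC [Rel which] [VP [V read] [NP [Det some] [N committee]]]]] [VP [AdvP [Adv quietly]] [VP [V read] [NP [NP [Det the] [N paper]] [PP [P about] [NP [Det some] [N river]]]]]]]
The smallest constituent containing 'some committee quietly read the paper' is the S spanning 'no tree which read some committee quietly read the paper about some river'; no single node in the tree dominates exactly the given words.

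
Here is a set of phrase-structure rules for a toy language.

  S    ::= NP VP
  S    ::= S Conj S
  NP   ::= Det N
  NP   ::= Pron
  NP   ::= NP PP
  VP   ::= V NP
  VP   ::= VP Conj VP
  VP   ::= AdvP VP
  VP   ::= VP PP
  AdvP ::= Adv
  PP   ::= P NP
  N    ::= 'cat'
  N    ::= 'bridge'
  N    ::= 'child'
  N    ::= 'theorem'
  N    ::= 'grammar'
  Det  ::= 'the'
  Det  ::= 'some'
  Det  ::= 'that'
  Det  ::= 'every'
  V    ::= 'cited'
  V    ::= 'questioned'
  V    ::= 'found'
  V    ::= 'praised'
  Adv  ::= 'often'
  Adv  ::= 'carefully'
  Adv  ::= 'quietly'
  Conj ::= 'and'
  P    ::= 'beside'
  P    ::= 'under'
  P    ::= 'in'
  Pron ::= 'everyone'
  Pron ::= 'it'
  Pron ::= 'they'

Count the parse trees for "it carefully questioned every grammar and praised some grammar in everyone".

Two of the 7 distinct bracketings:
[S [NP [Pron it]] [VP [VP [AdvP [Adv carefully]] [VP [V questioned] [NP [Det every] [N grammar]]]] [Conj and] [VP [V praised] [NP [NP [Det some] [N grammar]] [PP [P in] [NP [Pron everyone]]]]]]]
[S [NP [Pron it]] [VP [VP [AdvP [Adv carefully]] [VP [V questioned] [NP [Det every] [N grammar]]]] [Conj and] [VP [VP [V praised] [NP [Det some] [N grammar]]] [PP [P in] [NP [Pron everyone]]]]]]
The difference turns on whether NP → NP PP is used at the relevant span, versus an alternative expansion of NP.

7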